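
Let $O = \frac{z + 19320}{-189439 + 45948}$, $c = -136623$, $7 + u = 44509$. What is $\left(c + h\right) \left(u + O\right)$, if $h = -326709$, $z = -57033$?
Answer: $- \frac{2958687196117740}{143491} \approx -2.0619 \cdot 10^{10}$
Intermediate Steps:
$u = 44502$ ($u = -7 + 44509 = 44502$)
$O = \frac{37713}{143491}$ ($O = \frac{-57033 + 19320}{-189439 + 45948} = - \frac{37713}{-143491} = \left(-37713\right) \left(- \frac{1}{143491}\right) = \frac{37713}{143491} \approx 0.26283$)
$\left(c + h\right) \left(u + O\right) = \left(-136623 - 326709\right) \left(44502 + \frac{37713}{143491}\right) = \left(-463332\right) \frac{6385674195}{143491} = - \frac{2958687196117740}{143491}$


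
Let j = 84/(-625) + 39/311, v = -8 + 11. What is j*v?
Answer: -5247/194375 ≈ -0.026994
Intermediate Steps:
v = 3
j = -1749/194375 (j = 84*(-1/625) + 39*(1/311) = -84/625 + 39/311 = -1749/194375 ≈ -0.0089981)
j*v = -1749/194375*3 = -5247/194375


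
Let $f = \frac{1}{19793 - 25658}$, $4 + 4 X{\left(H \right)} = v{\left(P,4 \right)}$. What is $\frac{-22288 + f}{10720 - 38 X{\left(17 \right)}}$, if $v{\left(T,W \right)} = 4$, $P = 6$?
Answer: $- \frac{130719121}{62872800} \approx -2.0791$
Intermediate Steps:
$X{\left(H \right)} = 0$ ($X{\left(H \right)} = -1 + \frac{1}{4} \cdot 4 = -1 + 1 = 0$)
$f = - \frac{1}{5865}$ ($f = \frac{1}{-5865} = - \frac{1}{5865} \approx -0.0001705$)
$\frac{-22288 + f}{10720 - 38 X{\left(17 \right)}} = \frac{-22288 - \frac{1}{5865}}{10720 - 0} = - \frac{130719121}{5865 \left(10720 + 0\right)} = - \frac{130719121}{5865 \cdot 10720} = \left(- \frac{130719121}{5865}\right) \frac{1}{10720} = - \frac{130719121}{62872800}$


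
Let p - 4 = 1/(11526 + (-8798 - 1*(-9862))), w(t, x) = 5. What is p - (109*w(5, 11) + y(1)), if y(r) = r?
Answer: -6823779/12590 ≈ -542.00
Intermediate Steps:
p = 50361/12590 (p = 4 + 1/(11526 + (-8798 - 1*(-9862))) = 4 + 1/(11526 + (-8798 + 9862)) = 4 + 1/(11526 + 1064) = 4 + 1/12590 = 50361/12590 ≈ 4.0001)
p - (109*w(5, 11) + y(1)) = 50361/12590 - (109*5 + 1) = 50361/12590 - (545 + 1) = 50361/12590 - 1*546 = 50361/12590 - 546 = -6823779/12590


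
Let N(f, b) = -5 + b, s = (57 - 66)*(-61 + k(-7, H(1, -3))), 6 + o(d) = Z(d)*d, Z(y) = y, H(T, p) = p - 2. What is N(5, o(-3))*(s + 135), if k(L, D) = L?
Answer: -1494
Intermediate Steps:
H(T, p) = -2 + p
o(d) = -6 + d² (o(d) = -6 + d*d = -6 + d²)
s = 612 (s = (57 - 66)*(-61 - 7) = -9*(-68) = 612)
N(5, o(-3))*(s + 135) = (-5 + (-6 + (-3)²))*(612 + 135) = (-5 + (-6 + 9))*747 = (-5 + 3)*747 = -2*747 = -1494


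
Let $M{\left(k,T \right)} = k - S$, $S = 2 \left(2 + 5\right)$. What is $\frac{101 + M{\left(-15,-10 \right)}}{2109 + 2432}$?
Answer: $\frac{72}{4541} \approx 0.015856$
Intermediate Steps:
$S = 14$ ($S = 2 \cdot 7 = 14$)
$M{\left(k,T \right)} = -14 + k$ ($M{\left(k,T \right)} = k - 14 = -14 + k$)
$\frac{101 + M{\left(-15,-10 \right)}}{2109 + 2432} = \frac{101 - 29}{2109 + 2432} = \frac{101 - 29}{4541} = 72 \cdot \frac{1}{4541} = \frac{72}{4541}$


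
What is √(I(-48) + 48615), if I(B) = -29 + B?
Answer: √48538 ≈ 220.31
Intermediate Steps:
√(I(-48) + 48615) = √((-29 - 48) + 48615) = √(-77 + 48615) = √48538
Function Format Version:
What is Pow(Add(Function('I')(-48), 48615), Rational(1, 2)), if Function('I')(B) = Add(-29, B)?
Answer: Pow(48538, Rational(1, 2)) ≈ 220.31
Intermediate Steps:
Pow(Add(Function('I')(-48), 48615), Rational(1, 2)) = Pow(Add(Add(-29, -48), 48615), Rational(1, 2)) = Pow(Add(-77, 48615), Rational(1, 2)) = Pow(48538, Rational(1, 2))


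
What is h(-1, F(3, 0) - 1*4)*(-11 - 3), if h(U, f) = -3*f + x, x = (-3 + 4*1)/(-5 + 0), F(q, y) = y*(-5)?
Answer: -826/5 ≈ -165.20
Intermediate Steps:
F(q, y) = -5*y
x = -⅕ (x = (-3 + 4)/(-5) = 1*(-⅕) = -⅕ ≈ -0.20000)
h(U, f) = -⅕ - 3*f (h(U, f) = -3*f - ⅕ = -⅕ - 3*f)
h(-1, F(3, 0) - 1*4)*(-11 - 3) = (-⅕ - 3*(-5*0 - 1*4))*(-11 - 3) = (-⅕ - 3*(0 - 4))*(-14) = (-⅕ - 3*(-4))*(-14) = (-⅕ + 12)*(-14) = (59/5)*(-14) = -826/5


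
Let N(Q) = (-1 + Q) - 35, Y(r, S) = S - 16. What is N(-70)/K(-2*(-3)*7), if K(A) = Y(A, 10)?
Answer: 53/3 ≈ 17.667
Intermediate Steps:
Y(r, S) = -16 + S
K(A) = -6 (K(A) = -16 + 10 = -6)
N(Q) = -36 + Q
N(-70)/K(-2*(-3)*7) = (-36 - 70)/(-6) = -106*(-⅙) = 53/3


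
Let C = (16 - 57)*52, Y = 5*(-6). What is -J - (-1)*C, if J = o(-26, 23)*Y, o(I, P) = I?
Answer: -2912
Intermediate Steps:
Y = -30
C = -2132 (C = -41*52 = -2132)
J = 780 (J = -26*(-30) = 780)
-J - (-1)*C = -1*780 - (-1)*(-2132) = -780 - 1*2132 = -780 - 2132 = -2912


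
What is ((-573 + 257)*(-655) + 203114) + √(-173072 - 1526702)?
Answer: 410094 + I*√1699774 ≈ 4.1009e+5 + 1303.8*I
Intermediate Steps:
((-573 + 257)*(-655) + 203114) + √(-173072 - 1526702) = (-316*(-655) + 203114) + √(-1699774) = (206980 + 203114) + I*√1699774 = 410094 + I*√1699774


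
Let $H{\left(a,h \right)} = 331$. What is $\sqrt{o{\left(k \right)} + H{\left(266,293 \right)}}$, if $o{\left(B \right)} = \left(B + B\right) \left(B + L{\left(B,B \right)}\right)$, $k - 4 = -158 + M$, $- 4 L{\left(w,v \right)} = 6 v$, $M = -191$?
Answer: $i \sqrt{118694} \approx 344.52 i$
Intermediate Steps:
$L{\left(w,v \right)} = - \frac{3 v}{2}$ ($L{\left(w,v \right)} = - \frac{6 v}{4} = - \frac{3 v}{2}$)
$k = -345$ ($k = 4 - 349 = -345$)
$o{\left(B \right)} = - B^{2}$ ($o{\left(B \right)} = \left(B + B\right) \left(B - \frac{3 B}{2}\right) = 2 B \left(- \frac{B}{2}\right) = - B^{2}$)
$\sqrt{o{\left(k \right)} + H{\left(266,293 \right)}} = \sqrt{- \left(-345\right)^{2} + 331} = \sqrt{\left(-1\right) 119025 + 331} = \sqrt{-119025 + 331} = \sqrt{-118694} = i \sqrt{118694}$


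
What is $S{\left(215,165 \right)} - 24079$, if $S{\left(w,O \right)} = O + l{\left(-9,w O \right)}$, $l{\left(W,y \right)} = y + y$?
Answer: $47036$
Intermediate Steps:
$l{\left(W,y \right)} = 2 y$
$S{\left(w,O \right)} = O + 2 O w$ ($S{\left(w,O \right)} = O + 2 w O = O + 2 O w$)
$S{\left(215,165 \right)} - 24079 = 165 \left(1 + 2 \cdot 215\right) - 24079 = 165 \left(1 + 430\right) - 24079 = 165 \cdot 431 - 24079 = 71115 - 24079 = 47036$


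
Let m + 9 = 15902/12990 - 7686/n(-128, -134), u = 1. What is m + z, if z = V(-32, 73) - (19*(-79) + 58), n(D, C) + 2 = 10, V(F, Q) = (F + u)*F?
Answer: 38098999/25980 ≈ 1466.5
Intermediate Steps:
V(F, Q) = F*(1 + F) (V(F, Q) = (F + 1)*F = (1 + F)*F = F*(1 + F))
n(D, C) = 8 (n(D, C) = -2 + 10 = 8)
m = -25162301/25980 (m = -9 + (15902/12990 - 7686/8) = -9 + (15902*(1/12990) - 7686*1/8) = -9 + (7951/6495 - 3843/4) = -9 - 24928481/25980 = -25162301/25980 ≈ -968.53)
z = 2435 (z = -32*(1 - 32) - (19*(-79) + 58) = -32*(-31) - (-1501 + 58) = 992 - 1*(-1443) = 992 + 1443 = 2435)
m + z = -25162301/25980 + 2435 = 38098999/25980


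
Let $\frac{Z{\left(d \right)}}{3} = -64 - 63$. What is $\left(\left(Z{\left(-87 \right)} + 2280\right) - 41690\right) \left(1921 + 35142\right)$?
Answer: $-1474773833$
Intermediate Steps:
$Z{\left(d \right)} = -381$ ($Z{\left(d \right)} = 3 \left(-64 - 63\right) = 3 \left(-127\right) = -381$)
$\left(\left(Z{\left(-87 \right)} + 2280\right) - 41690\right) \left(1921 + 35142\right) = \left(\left(-381 + 2280\right) - 41690\right) \left(1921 + 35142\right) = \left(1899 - 41690\right) 37063 = \left(-39791\right) 37063 = -1474773833$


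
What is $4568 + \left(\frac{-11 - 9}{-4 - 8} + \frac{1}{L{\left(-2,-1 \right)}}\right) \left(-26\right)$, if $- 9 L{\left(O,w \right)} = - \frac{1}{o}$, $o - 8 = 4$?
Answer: $\frac{5150}{3} \approx 1716.7$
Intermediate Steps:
$o = 12$ ($o = 8 + 4 = 12$)
$L{\left(O,w \right)} = \frac{1}{108}$ ($L{\left(O,w \right)} = - \frac{\left(-1\right) \frac{1}{12}}{9} = \left(- \frac{1}{9}\right) \left(- \frac{1}{12}\right) = \frac{1}{108}$)
$4568 + \left(\frac{-11 - 9}{-4 - 8} + \frac{1}{L{\left(-2,-1 \right)}}\right) \left(-26\right) = 4568 + \left(\frac{-11 - 9}{-4 - 8} + \frac{1}{\frac{1}{108}}\right) \left(-26\right) = 4568 + \left(- \frac{20}{-12} + 108\right) \left(-26\right) = 4568 + \left(\left(-20\right) \left(- \frac{1}{12}\right) + 108\right) \left(-26\right) = 4568 + \left(\frac{5}{3} + 108\right) \left(-26\right) = 4568 + \frac{329}{3} \left(-26\right) = 4568 - \frac{8554}{3} = \frac{5150}{3}$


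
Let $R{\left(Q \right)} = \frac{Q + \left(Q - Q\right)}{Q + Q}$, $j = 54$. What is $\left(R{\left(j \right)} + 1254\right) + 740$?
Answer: $\frac{3989}{2} \approx 1994.5$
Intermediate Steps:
$R{\left(Q \right)} = \frac{1}{2}$ ($R{\left(Q \right)} = \frac{Q + 0}{2 Q} = Q \frac{1}{2 Q} = \frac{1}{2}$)
$\left(R{\left(j \right)} + 1254\right) + 740 = \left(\frac{1}{2} + 1254\right) + 740 = \frac{2509}{2} + 740 = \frac{3989}{2}$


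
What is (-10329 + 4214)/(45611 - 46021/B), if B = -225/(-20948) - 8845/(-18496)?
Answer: 289616581475/2297544624277 ≈ 0.12605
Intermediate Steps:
B = 47361665/96863552 (B = -225*(-1/20948) - 8845*(-1/18496) = 225/20948 + 8845/18496 = 47361665/96863552 ≈ 0.48895)
(-10329 + 4214)/(45611 - 46021/B) = (-10329 + 4214)/(45611 - 46021/47361665/96863552) = -6115/(45611 - 46021*96863552/47361665) = -6115/(45611 - 4457757526592/47361665) = -6115/(-2297544624277/47361665) = -6115*(-47361665/2297544624277) = 289616581475/2297544624277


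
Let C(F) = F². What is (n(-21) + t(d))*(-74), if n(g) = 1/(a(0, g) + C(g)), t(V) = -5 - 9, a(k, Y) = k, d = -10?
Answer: 456802/441 ≈ 1035.8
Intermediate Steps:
t(V) = -14
n(g) = g⁻² (n(g) = 1/(0 + g²) = 1/(g²) = g⁻²)
(n(-21) + t(d))*(-74) = ((-21)⁻² - 14)*(-74) = (1/441 - 14)*(-74) = -6173/441*(-74) = 456802/441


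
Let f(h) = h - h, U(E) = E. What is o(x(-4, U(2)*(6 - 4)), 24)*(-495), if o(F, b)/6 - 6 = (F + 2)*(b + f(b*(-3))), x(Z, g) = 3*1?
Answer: -374220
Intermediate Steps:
x(Z, g) = 3
f(h) = 0
o(F, b) = 36 + 6*b*(2 + F) (o(F, b) = 36 + 6*((F + 2)*(b + 0)) = 36 + 6*((2 + F)*b) = 36 + 6*(b*(2 + F)) = 36 + 6*b*(2 + F))
o(x(-4, U(2)*(6 - 4)), 24)*(-495) = (36 + 12*24 + 6*3*24)*(-495) = (36 + 288 + 432)*(-495) = 756*(-495) = -374220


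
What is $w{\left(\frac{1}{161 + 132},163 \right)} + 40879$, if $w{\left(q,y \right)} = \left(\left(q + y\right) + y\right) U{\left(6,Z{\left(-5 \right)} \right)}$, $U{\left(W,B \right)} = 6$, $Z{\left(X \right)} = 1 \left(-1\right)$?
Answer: $\frac{12550661}{293} \approx 42835.0$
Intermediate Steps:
$Z{\left(X \right)} = -1$
$w{\left(q,y \right)} = 6 q + 12 y$ ($w{\left(q,y \right)} = \left(\left(q + y\right) + y\right) 6 = \left(q + 2 y\right) 6 = 6 q + 12 y$)
$w{\left(\frac{1}{161 + 132},163 \right)} + 40879 = \left(\frac{6}{161 + 132} + 12 \cdot 163\right) + 40879 = \left(\frac{6}{293} + 1956\right) + 40879 = \frac{573114}{293} + 40879 = \frac{12550661}{293}$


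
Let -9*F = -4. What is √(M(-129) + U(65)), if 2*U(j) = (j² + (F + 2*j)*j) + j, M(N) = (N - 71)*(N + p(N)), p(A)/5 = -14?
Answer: 2*√103915/3 ≈ 214.91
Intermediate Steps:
F = 4/9 (F = -⅑*(-4) = 4/9 ≈ 0.44444)
p(A) = -70 (p(A) = 5*(-14) = -70)
M(N) = (-71 + N)*(-70 + N) (M(N) = (N - 71)*(N - 70) = (-71 + N)*(-70 + N))
U(j) = j/2 + j²/2 + j*(4/9 + 2*j)/2 (U(j) = ((j² + (4/9 + 2*j)*j) + j)/2 = ((j² + j*(4/9 + 2*j)) + j)/2 = (j + j² + j*(4/9 + 2*j))/2 = j/2 + j²/2 + j*(4/9 + 2*j)/2)
√(M(-129) + U(65)) = √((4970 + (-129)² - 141*(-129)) + (1/18)*65*(13 + 27*65)) = √((4970 + 16641 + 18189) + (1/18)*65*(13 + 1755)) = √(39800 + (1/18)*65*1768) = √(39800 + 57460/9) = √(415660/9) = 2*√103915/3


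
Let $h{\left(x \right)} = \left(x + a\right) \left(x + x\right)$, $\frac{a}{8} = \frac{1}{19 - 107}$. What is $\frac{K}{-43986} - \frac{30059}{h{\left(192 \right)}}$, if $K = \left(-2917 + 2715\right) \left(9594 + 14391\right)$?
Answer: $\frac{652150839061}{5942684544} \approx 109.74$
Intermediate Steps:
$a = - \frac{1}{11}$ ($a = \frac{8}{19 - 107} = \frac{8}{-88} = 8 \left(- \frac{1}{88}\right) = - \frac{1}{11} \approx -0.090909$)
$h{\left(x \right)} = 2 x \left(- \frac{1}{11} + x\right)$ ($h{\left(x \right)} = \left(x - \frac{1}{11}\right) \left(x + x\right) = \left(- \frac{1}{11} + x\right) 2 x = 2 x \left(- \frac{1}{11} + x\right)$)
$K = -4844970$ ($K = \left(-202\right) 23985 = -4844970$)
$\frac{K}{-43986} - \frac{30059}{h{\left(192 \right)}} = - \frac{4844970}{-43986} - \frac{30059}{\frac{2}{11} \cdot 192 \left(-1 + 11 \cdot 192\right)} = \left(-4844970\right) \left(- \frac{1}{43986}\right) - \frac{30059}{\frac{2}{11} \cdot 192 \left(-1 + 2112\right)} = \frac{807495}{7331} - \frac{30059}{\frac{2}{11} \cdot 192 \cdot 2111} = \frac{807495}{7331} - \frac{30059}{\frac{810624}{11}} = \frac{807495}{7331} - \frac{330649}{810624} = \frac{652150839061}{5942684544}$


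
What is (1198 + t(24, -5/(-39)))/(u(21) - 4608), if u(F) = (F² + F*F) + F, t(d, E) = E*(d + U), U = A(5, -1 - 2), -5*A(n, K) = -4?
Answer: -46846/144495 ≈ -0.32420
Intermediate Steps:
A(n, K) = ⅘ (A(n, K) = -⅕*(-4) = ⅘)
U = ⅘ ≈ 0.80000
t(d, E) = E*(⅘ + d) (t(d, E) = E*(d + ⅘) = E*(⅘ + d))
u(F) = F + 2*F² (u(F) = (F² + F²) + F = 2*F² + F = F + 2*F²)
(1198 + t(24, -5/(-39)))/(u(21) - 4608) = (1198 + (-5/(-39))*(4 + 5*24)/5)/(21*(1 + 2*21) - 4608) = (1198 + (-5*(-1/39))*(4 + 120)/5)/(21*(1 + 42) - 4608) = (1198 + (⅕)*(5/39)*124)/(21*43 - 4608) = (1198 + 124/39)/(903 - 4608) = (46846/39)/(-3705) = (46846/39)*(-1/3705) = -46846/144495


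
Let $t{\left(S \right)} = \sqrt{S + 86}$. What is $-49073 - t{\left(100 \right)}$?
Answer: $-49073 - \sqrt{186} \approx -49087.0$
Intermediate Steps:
$t{\left(S \right)} = \sqrt{86 + S}$
$-49073 - t{\left(100 \right)} = -49073 - \sqrt{86 + 100} = -49073 - \sqrt{186}$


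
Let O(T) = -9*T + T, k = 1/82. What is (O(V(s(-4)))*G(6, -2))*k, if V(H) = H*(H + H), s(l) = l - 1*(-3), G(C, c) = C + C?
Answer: -96/41 ≈ -2.3415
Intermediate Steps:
G(C, c) = 2*C
s(l) = 3 + l (s(l) = l + 3 = 3 + l)
V(H) = 2*H**2 (V(H) = H*(2*H) = 2*H**2)
k = 1/82 ≈ 0.012195
O(T) = -8*T
(O(V(s(-4)))*G(6, -2))*k = ((-16*(3 - 4)**2)*(2*6))*(1/82) = (-16*(-1)**2*12)*(1/82) = (-16*12)*(1/82) = (-8*2*12)*(1/82) = -16*12*(1/82) = -192*1/82 = -96/41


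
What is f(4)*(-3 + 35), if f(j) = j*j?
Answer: 512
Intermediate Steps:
f(j) = j²
f(4)*(-3 + 35) = 4²*(-3 + 35) = 16*32 = 512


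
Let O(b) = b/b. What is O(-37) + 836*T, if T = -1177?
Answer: -983971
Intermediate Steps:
O(b) = 1
O(-37) + 836*T = 1 + 836*(-1177) = 1 - 983972 = -983971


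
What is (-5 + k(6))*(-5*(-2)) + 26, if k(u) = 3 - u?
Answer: -54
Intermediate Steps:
(-5 + k(6))*(-5*(-2)) + 26 = (-5 + (3 - 1*6))*(-5*(-2)) + 26 = (-5 + (3 - 6))*10 + 26 = (-5 - 3)*10 + 26 = -8*10 + 26 = -80 + 26 = -54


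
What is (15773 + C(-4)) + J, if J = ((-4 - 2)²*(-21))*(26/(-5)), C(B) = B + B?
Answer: 98481/5 ≈ 19696.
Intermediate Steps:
C(B) = 2*B
J = 19656/5 (J = ((-6)²*(-21))*(26*(-⅕)) = (36*(-21))*(-26/5) = -756*(-26/5) = 19656/5 ≈ 3931.2)
(15773 + C(-4)) + J = (15773 + 2*(-4)) + 19656/5 = (15773 - 8) + 19656/5 = 15765 + 19656/5 = 98481/5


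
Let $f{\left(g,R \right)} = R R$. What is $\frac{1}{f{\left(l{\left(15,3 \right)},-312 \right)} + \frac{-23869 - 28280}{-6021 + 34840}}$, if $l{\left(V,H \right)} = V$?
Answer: $\frac{28819}{2805304587} \approx 1.0273 \cdot 10^{-5}$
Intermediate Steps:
$f{\left(g,R \right)} = R^{2}$
$\frac{1}{f{\left(l{\left(15,3 \right)},-312 \right)} + \frac{-23869 - 28280}{-6021 + 34840}} = \frac{1}{\left(-312\right)^{2} + \frac{-23869 - 28280}{-6021 + 34840}} = \frac{1}{97344 - \frac{52149}{28819}} = \frac{1}{\frac{2805304587}{28819}} = \frac{28819}{2805304587}$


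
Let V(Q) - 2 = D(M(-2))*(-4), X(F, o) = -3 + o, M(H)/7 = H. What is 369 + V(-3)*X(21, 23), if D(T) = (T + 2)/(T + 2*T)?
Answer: 2703/7 ≈ 386.14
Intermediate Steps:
M(H) = 7*H
D(T) = (2 + T)/(3*T) (D(T) = (2 + T)/((3*T)) = (2 + T)*(1/(3*T)) = (2 + T)/(3*T))
V(Q) = 6/7 (V(Q) = 2 + ((2 + 7*(-2))/(3*((7*(-2)))))*(-4) = 2 + ((⅓)*(2 - 14)/(-14))*(-4) = 2 + ((⅓)*(-1/14)*(-12))*(-4) = 2 + (2/7)*(-4) = 2 - 8/7 = 6/7)
369 + V(-3)*X(21, 23) = 369 + 6*(-3 + 23)/7 = 369 + (6/7)*20 = 369 + 120/7 = 2703/7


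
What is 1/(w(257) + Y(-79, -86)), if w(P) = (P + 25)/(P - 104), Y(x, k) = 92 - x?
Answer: 51/8815 ≈ 0.0057856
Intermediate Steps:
w(P) = (25 + P)/(-104 + P)
1/(w(257) + Y(-79, -86)) = 1/((25 + 257)/(-104 + 257) + (92 - 1*(-79))) = 1/(282/153 + (92 + 79)) = 1/((1/153)*282 + 171) = 1/(94/51 + 171) = 1/(8815/51) = 51/8815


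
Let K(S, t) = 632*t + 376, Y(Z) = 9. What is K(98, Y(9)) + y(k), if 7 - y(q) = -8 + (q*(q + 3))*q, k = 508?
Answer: -131864625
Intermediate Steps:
K(S, t) = 376 + 632*t
y(q) = 15 - q²*(3 + q) (y(q) = 7 - (-8 + (q*(q + 3))*q) = 7 - (-8 + (q*(3 + q))*q) = 7 - (-8 + q²*(3 + q)) = 7 + (8 - q²*(3 + q)) = 15 - q²*(3 + q))
K(98, Y(9)) + y(k) = (376 + 632*9) + (15 - 1*508³ - 3*508²) = (376 + 5688) + (15 - 1*131096512 - 3*258064) = 6064 + (15 - 131096512 - 774192) = 6064 - 131870689 = -131864625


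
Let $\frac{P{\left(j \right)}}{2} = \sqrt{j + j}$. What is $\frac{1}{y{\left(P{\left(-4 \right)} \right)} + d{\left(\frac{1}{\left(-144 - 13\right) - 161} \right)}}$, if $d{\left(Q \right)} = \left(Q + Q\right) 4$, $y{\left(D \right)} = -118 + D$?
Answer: $- \frac{1491897}{176485874} - \frac{25281 i \sqrt{2}}{88242937} \approx -0.0084534 - 0.00040516 i$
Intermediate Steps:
$P{\left(j \right)} = 2 \sqrt{2} \sqrt{j}$ ($P{\left(j \right)} = 2 \sqrt{j + j} = 2 \sqrt{2 j} = 2 \sqrt{2} \sqrt{j}$)
$d{\left(Q \right)} = 8 Q$ ($d{\left(Q \right)} = 2 Q 4 = 8 Q$)
$\frac{1}{y{\left(P{\left(-4 \right)} \right)} + d{\left(\frac{1}{\left(-144 - 13\right) - 161} \right)}} = \frac{1}{\left(-118 + 2 \sqrt{2} \sqrt{-4}\right) + \frac{8}{\left(-144 - 13\right) - 161}} = \frac{1}{\left(-118 + 2 \sqrt{2} \cdot 2 i\right) + \frac{8}{-157 - 161}} = \frac{1}{\left(-118 + 4 i \sqrt{2}\right) + \frac{8}{-318}} = \frac{1}{\left(-118 + 4 i \sqrt{2}\right) + 8 \left(- \frac{1}{318}\right)} = \frac{1}{\left(-118 + 4 i \sqrt{2}\right) - \frac{4}{159}} = \frac{1}{- \frac{18766}{159} + 4 i \sqrt{2}}$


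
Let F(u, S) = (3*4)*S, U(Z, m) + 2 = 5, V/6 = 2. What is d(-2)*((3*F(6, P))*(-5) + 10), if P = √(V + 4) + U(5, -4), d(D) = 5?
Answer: -6250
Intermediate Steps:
V = 12 (V = 6*2 = 12)
U(Z, m) = 3 (U(Z, m) = -2 + 5 = 3)
P = 7 (P = √(12 + 4) + 3 = √16 + 3 = 4 + 3 = 7)
F(u, S) = 12*S
d(-2)*((3*F(6, P))*(-5) + 10) = 5*((3*(12*7))*(-5) + 10) = 5*((3*84)*(-5) + 10) = 5*(252*(-5) + 10) = 5*(-1260 + 10) = 5*(-1250) = -6250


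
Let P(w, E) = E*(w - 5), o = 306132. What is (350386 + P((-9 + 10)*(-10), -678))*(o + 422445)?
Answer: 262692808812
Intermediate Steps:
P(w, E) = E*(-5 + w)
(350386 + P((-9 + 10)*(-10), -678))*(o + 422445) = (350386 - 678*(-5 + (-9 + 10)*(-10)))*(306132 + 422445) = (350386 - 678*(-5 + 1*(-10)))*728577 = (350386 - 678*(-5 - 10))*728577 = (350386 - 678*(-15))*728577 = (350386 + 10170)*728577 = 360556*728577 = 262692808812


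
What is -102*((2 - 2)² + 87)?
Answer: -8874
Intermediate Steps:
-102*((2 - 2)² + 87) = -102*(0² + 87) = -102*(0 + 87) = -102*87 = -8874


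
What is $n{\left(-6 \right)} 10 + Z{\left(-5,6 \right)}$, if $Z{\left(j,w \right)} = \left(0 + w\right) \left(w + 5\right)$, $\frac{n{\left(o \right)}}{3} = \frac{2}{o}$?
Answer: $56$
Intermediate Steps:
$n{\left(o \right)} = \frac{6}{o}$ ($n{\left(o \right)} = 3 \frac{2}{o} = \frac{6}{o}$)
$Z{\left(j,w \right)} = w \left(5 + w\right)$
$n{\left(-6 \right)} 10 + Z{\left(-5,6 \right)} = \frac{6}{-6} \cdot 10 + 6 \left(5 + 6\right) = 6 \left(- \frac{1}{6}\right) 10 + 6 \cdot 11 = \left(-1\right) 10 + 66 = -10 + 66 = 56$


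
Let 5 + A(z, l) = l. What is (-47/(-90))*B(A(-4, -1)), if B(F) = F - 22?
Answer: -658/45 ≈ -14.622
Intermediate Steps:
A(z, l) = -5 + l
B(F) = -22 + F
(-47/(-90))*B(A(-4, -1)) = (-47/(-90))*(-22 + (-5 - 1)) = (-47*(-1/90))*(-22 - 6) = (47/90)*(-28) = -658/45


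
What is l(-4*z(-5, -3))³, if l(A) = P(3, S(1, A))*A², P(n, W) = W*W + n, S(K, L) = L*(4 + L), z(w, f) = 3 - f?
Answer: 2337393537965029558321152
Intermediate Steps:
P(n, W) = n + W² (P(n, W) = W² + n = n + W²)
l(A) = A²*(3 + A²*(4 + A)²) (l(A) = (3 + (A*(4 + A))²)*A² = (3 + A²*(4 + A)²)*A² = A²*(3 + A²*(4 + A)²))
l(-4*z(-5, -3))³ = ((-4*(3 - 1*(-3)))²*(3 + (-4*(3 - 1*(-3)))²*(4 - 4*(3 - 1*(-3)))²))³ = ((-4*(3 + 3))²*(3 + (-4*(3 + 3))²*(4 - 4*(3 + 3))²))³ = ((-4*6)²*(3 + (-4*6)²*(4 - 4*6)²))³ = ((-24)²*(3 + (-24)²*(4 - 24)²))³ = (576*(3 + 576*(-20)²))³ = (576*(3 + 576*400))³ = (576*(3 + 230400))³ = (576*230403)³ = 132712128³ = 2337393537965029558321152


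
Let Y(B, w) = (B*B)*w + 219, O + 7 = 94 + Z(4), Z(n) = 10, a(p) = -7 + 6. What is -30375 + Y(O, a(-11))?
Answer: -39565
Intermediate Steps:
a(p) = -1
O = 97 (O = -7 + (94 + 10) = -7 + 104 = 97)
Y(B, w) = 219 + w*B² (Y(B, w) = B²*w + 219 = w*B² + 219 = 219 + w*B²)
-30375 + Y(O, a(-11)) = -30375 + (219 - 1*97²) = -30375 + (219 - 1*9409) = -30375 + (219 - 9409) = -30375 - 9190 = -39565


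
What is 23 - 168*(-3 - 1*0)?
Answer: 527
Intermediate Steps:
23 - 168*(-3 - 1*0) = 23 - 168*(-3 + 0) = 23 - 168*(-3) = 23 - 28*(-18) = 23 + 504 = 527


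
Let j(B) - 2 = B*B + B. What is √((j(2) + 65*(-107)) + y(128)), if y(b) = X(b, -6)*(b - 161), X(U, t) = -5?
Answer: I*√6782 ≈ 82.353*I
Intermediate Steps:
j(B) = 2 + B + B² (j(B) = 2 + (B*B + B) = 2 + (B² + B) = 2 + (B + B²) = 2 + B + B²)
y(b) = 805 - 5*b (y(b) = -5*(b - 161) = -5*(-161 + b) = 805 - 5*b)
√((j(2) + 65*(-107)) + y(128)) = √(((2 + 2 + 2²) + 65*(-107)) + (805 - 5*128)) = √(((2 + 2 + 4) - 6955) + (805 - 640)) = √((8 - 6955) + 165) = √(-6947 + 165) = √(-6782) = I*√6782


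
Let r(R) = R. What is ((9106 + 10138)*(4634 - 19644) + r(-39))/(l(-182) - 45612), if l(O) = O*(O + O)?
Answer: -288852479/20636 ≈ -13998.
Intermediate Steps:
l(O) = 2*O**2 (l(O) = O*(2*O) = 2*O**2)
((9106 + 10138)*(4634 - 19644) + r(-39))/(l(-182) - 45612) = ((9106 + 10138)*(4634 - 19644) - 39)/(2*(-182)**2 - 45612) = (19244*(-15010) - 39)/(2*33124 - 45612) = (-288852440 - 39)/(66248 - 45612) = -288852479/20636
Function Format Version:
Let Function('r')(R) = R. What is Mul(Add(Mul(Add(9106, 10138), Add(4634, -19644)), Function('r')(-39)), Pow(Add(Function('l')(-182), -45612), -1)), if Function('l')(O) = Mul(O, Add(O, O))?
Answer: Rational(-288852479, 20636) ≈ -13998.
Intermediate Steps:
Function('l')(O) = Mul(2, Pow(O, 2)) (Function('l')(O) = Mul(O, Mul(2, O)) = Mul(2, Pow(O, 2)))
Mul(Add(Mul(Add(9106, 10138), Add(4634, -19644)), Function('r')(-39)), Pow(Add(Function('l')(-182), -45612), -1)) = Mul(Add(Mul(Add(9106, 10138), Add(4634, -19644)), -39), Pow(Add(Mul(2, Pow(-182, 2)), -45612), -1)) = Mul(Add(Mul(19244, -15010), -39), Pow(Add(Mul(2, 33124), -45612), -1)) = Mul(Add(-288852440, -39), Pow(Add(66248, -45612), -1)) = Mul(-288852479, Pow(20636, -1)) = Mul(-288852479, Rational(1, 20636)) = Rational(-288852479, 20636)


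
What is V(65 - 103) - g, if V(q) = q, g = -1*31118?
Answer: 31080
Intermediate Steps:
g = -31118
V(65 - 103) - g = (65 - 103) - 1*(-31118) = -38 + 31118 = 31080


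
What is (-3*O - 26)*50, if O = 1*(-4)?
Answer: -700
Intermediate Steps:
O = -4
(-3*O - 26)*50 = (-3*(-4) - 26)*50 = (12 - 26)*50 = -14*50 = -700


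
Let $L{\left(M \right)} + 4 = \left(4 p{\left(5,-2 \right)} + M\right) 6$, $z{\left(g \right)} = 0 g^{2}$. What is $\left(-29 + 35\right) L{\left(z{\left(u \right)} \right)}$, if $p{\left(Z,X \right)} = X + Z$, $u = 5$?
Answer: $408$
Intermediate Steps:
$z{\left(g \right)} = 0$
$L{\left(M \right)} = 68 + 6 M$ ($L{\left(M \right)} = -4 + \left(4 \left(-2 + 5\right) + M\right) 6 = -4 + \left(4 \cdot 3 + M\right) 6 = -4 + \left(12 + M\right) 6 = -4 + \left(72 + 6 M\right) = 68 + 6 M$)
$\left(-29 + 35\right) L{\left(z{\left(u \right)} \right)} = \left(-29 + 35\right) \left(68 + 6 \cdot 0\right) = 6 \left(68 + 0\right) = 6 \cdot 68 = 408$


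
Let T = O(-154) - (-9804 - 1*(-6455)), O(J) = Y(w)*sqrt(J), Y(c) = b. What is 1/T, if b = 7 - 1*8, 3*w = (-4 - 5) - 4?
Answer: 3349/11215955 + I*sqrt(154)/11215955 ≈ 0.00029859 + 1.1064e-6*I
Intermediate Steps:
w = -13/3 (w = ((-4 - 5) - 4)/3 = (-9 - 4)/3 = (1/3)*(-13) = -13/3 ≈ -4.3333)
b = -1 (b = 7 - 8 = -1)
Y(c) = -1
O(J) = -sqrt(J)
T = 3349 - I*sqrt(154) (T = -sqrt(-154) - (-9804 - 1*(-6455)) = -I*sqrt(154) - (-9804 + 6455) = -I*sqrt(154) - 1*(-3349) = -I*sqrt(154) + 3349 = 3349 - I*sqrt(154) ≈ 3349.0 - 12.41*I)
1/T = 1/(3349 - I*sqrt(154))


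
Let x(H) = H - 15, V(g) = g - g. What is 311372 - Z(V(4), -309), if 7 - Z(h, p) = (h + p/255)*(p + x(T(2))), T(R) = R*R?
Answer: 5299797/17 ≈ 3.1175e+5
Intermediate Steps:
T(R) = R²
V(g) = 0
x(H) = -15 + H
Z(h, p) = 7 - (-11 + p)*(h + p/255) (Z(h, p) = 7 - (h + p/255)*(p + (-15 + 2²)) = 7 - (h + p*(1/255))*(p + (-15 + 4)) = 7 - (h + p/255)*(p - 11) = 7 - (h + p/255)*(-11 + p) = 7 - (-11 + p)*(h + p/255))
311372 - Z(V(4), -309) = 311372 - (7 + 11*0 - 1/255*(-309)² + (11/255)*(-309) - 1*0*(-309)) = 311372 - (7 + 0 - 1/255*95481 - 1133/85 + 0) = 311372 - (7 + 0 - 31827/85 - 1133/85 + 0) = 311372 - 1*(-6473/17) = 311372 + 6473/17 = 5299797/17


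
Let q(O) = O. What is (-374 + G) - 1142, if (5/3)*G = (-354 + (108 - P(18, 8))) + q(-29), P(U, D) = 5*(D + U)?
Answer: -1759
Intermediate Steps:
P(U, D) = 5*D + 5*U
G = -243 (G = 3*((-354 + (108 - (5*8 + 5*18))) - 29)/5 = 3*((-354 + (108 - (40 + 90))) - 29)/5 = 3*((-354 + (108 - 1*130)) - 29)/5 = 3*((-354 + (108 - 130)) - 29)/5 = 3*((-354 - 22) - 29)/5 = 3*(-376 - 29)/5 = (⅗)*(-405) = -243)
(-374 + G) - 1142 = (-374 - 243) - 1142 = -617 - 1142 = -1759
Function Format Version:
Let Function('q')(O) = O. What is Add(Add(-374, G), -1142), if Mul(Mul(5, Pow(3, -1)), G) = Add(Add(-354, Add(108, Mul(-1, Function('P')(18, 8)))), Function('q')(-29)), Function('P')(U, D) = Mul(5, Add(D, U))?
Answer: -1759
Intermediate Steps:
Function('P')(U, D) = Add(Mul(5, D), Mul(5, U))
G = -243 (G = Mul(Rational(3, 5), Add(Add(-354, Add(108, Mul(-1, Add(Mul(5, 8), Mul(5, 18))))), -29)) = Mul(Rational(3, 5), Add(Add(-354, Add(108, Mul(-1, Add(40, 90)))), -29)) = Mul(Rational(3, 5), Add(Add(-354, Add(108, Mul(-1, 130))), -29)) = Mul(Rational(3, 5), Add(Add(-354, Add(108, -130)), -29)) = Mul(Rational(3, 5), Add(Add(-354, -22), -29)) = Mul(Rational(3, 5), Add(-376, -29)) = Mul(Rational(3, 5), -405) = -243)
Add(Add(-374, G), -1142) = Add(Add(-374, -243), -1142) = Add(-617, -1142) = -1759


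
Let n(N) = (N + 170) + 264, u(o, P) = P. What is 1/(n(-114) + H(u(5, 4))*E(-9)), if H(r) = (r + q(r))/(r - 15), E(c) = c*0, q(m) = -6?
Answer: 1/320 ≈ 0.0031250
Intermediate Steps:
E(c) = 0
H(r) = (-6 + r)/(-15 + r) (H(r) = (r - 6)/(r - 15) = (-6 + r)/(-15 + r))
n(N) = 434 + N (n(N) = (170 + N) + 264 = 434 + N)
1/(n(-114) + H(u(5, 4))*E(-9)) = 1/((434 - 114) + ((-6 + 4)/(-15 + 4))*0) = 1/(320 + (-2/(-11))*0) = 1/(320 - 1/11*(-2)*0) = 1/(320 + (2/11)*0) = 1/(320 + 0) = 1/320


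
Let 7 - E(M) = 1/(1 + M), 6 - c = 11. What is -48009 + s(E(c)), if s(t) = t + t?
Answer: -95989/2 ≈ -47995.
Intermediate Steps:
c = -5 (c = 6 - 1*11 = 6 - 11 = -5)
E(M) = 7 - 1/(1 + M)
s(t) = 2*t
-48009 + s(E(c)) = -48009 + 2*((6 + 7*(-5))/(1 - 5)) = -48009 + 2*((6 - 35)/(-4)) = -48009 + 2*(-¼*(-29)) = -48009 + 2*(29/4) = -48009 + 29/2 = -95989/2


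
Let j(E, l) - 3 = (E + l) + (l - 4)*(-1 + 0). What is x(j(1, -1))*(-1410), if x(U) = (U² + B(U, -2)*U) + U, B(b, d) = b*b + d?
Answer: -800880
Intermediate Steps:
B(b, d) = d + b² (B(b, d) = b² + d = d + b²)
j(E, l) = 7 + E (j(E, l) = 3 + ((E + l) + (l - 4)*(-1 + 0)) = 3 + ((E + l) + (-4 + l)*(-1)) = 3 + ((E + l) + (4 - l)) = 3 + (4 + E) = 7 + E)
x(U) = U + U² + U*(-2 + U²) (x(U) = (U² + (-2 + U²)*U) + U = (U² + U*(-2 + U²)) + U = U + U² + U*(-2 + U²))
x(j(1, -1))*(-1410) = ((7 + 1)*(-1 + (7 + 1) + (7 + 1)²))*(-1410) = (8*(-1 + 8 + 8²))*(-1410) = (8*(-1 + 8 + 64))*(-1410) = (8*71)*(-1410) = 568*(-1410) = -800880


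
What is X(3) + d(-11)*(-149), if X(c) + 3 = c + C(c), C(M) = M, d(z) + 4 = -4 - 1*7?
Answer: 2238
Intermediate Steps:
d(z) = -15 (d(z) = -4 + (-4 - 1*7) = -4 + (-4 - 7) = -4 - 11 = -15)
X(c) = -3 + 2*c (X(c) = -3 + (c + c) = -3 + 2*c)
X(3) + d(-11)*(-149) = (-3 + 2*3) - 15*(-149) = (-3 + 6) + 2235 = 3 + 2235 = 2238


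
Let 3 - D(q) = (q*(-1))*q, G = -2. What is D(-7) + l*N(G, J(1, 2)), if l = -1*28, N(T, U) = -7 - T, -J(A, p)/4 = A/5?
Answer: 192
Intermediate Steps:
J(A, p) = -4*A/5
D(q) = 3 + q² (D(q) = 3 - q*(-1)*q = 3 - (-q)*q = 3 - (-1)*q² = 3 + q²)
l = -28
D(-7) + l*N(G, J(1, 2)) = (3 + (-7)²) - 28*(-7 - 1*(-2)) = (3 + 49) - 28*(-7 + 2) = 52 - 28*(-5) = 52 + 140 = 192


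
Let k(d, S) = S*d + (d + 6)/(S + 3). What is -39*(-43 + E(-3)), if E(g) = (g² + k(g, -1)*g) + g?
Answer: 3939/2 ≈ 1969.5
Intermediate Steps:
k(d, S) = S*d + (6 + d)/(3 + S)
E(g) = g + g² + g*(3 - g/2) (E(g) = (g² + ((6 + g + g*(-1)² + 3*(-1)*g)/(3 - 1))*g) + g = (g² + ((6 + g + g*1 - 3*g)/2)*g) + g = (g² + ((6 + g + g - 3*g)/2)*g) + g = (g² + ((6 - g)/2)*g) + g = (g² + (3 - g/2)*g) + g = (g² + g*(3 - g/2)) + g = g + g² + g*(3 - g/2))
-39*(-43 + E(-3)) = -39*(-43 + (½)*(-3)*(8 - 3)) = -39*(-43 + (½)*(-3)*5) = -39*(-43 - 15/2) = -39*(-101/2) = 3939/2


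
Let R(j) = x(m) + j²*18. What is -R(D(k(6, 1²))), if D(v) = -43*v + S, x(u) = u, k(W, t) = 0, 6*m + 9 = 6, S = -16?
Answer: -9215/2 ≈ -4607.5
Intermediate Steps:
m = -½ (m = -3/2 + (⅙)*6 = -3/2 + 1 = -½ ≈ -0.50000)
D(v) = -16 - 43*v (D(v) = -43*v - 16 = -16 - 43*v)
R(j) = -½ + 18*j² (R(j) = -½ + j²*18 = -½ + 18*j²)
-R(D(k(6, 1²))) = -(-½ + 18*(-16 - 43*0)²) = -(-½ + 18*(-16 + 0)²) = -(-½ + 18*(-16)²) = -(-½ + 18*256) = -(-½ + 4608) = -1*9215/2 = -9215/2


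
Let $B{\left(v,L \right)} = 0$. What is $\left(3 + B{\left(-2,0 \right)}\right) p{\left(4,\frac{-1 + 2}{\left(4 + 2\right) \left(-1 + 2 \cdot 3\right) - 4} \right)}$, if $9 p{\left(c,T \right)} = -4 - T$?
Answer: $- \frac{35}{26} \approx -1.3462$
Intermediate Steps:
$p{\left(c,T \right)} = - \frac{4}{9} - \frac{T}{9}$ ($p{\left(c,T \right)} = \frac{-4 - T}{9} = - \frac{4}{9} - \frac{T}{9}$)
$\left(3 + B{\left(-2,0 \right)}\right) p{\left(4,\frac{-1 + 2}{\left(4 + 2\right) \left(-1 + 2 \cdot 3\right) - 4} \right)} = \left(3 + 0\right) \left(- \frac{4}{9} - \frac{\left(-1 + 2\right) \frac{1}{\left(4 + 2\right) \left(-1 + 2 \cdot 3\right) - 4}}{9}\right) = 3 \left(- \frac{4}{9} - \frac{1 \frac{1}{6 \left(-1 + 6\right) - 4}}{9}\right) = 3 \left(- \frac{4}{9} - \frac{1 \frac{1}{6 \cdot 5 - 4}}{9}\right) = 3 \left(- \frac{4}{9} - \frac{1 \frac{1}{30 - 4}}{9}\right) = 3 \left(- \frac{4}{9} - \frac{1 \cdot \frac{1}{26}}{9}\right) = 3 \left(- \frac{4}{9} - \frac{1}{234}\right) = 3 \left(- \frac{35}{78}\right) = - \frac{35}{26}$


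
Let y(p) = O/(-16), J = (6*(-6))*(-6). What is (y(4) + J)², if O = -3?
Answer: 11964681/256 ≈ 46737.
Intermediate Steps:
J = 216 (J = -36*(-6) = 216)
y(p) = 3/16 (y(p) = -3/(-16) = -3*(-1/16) = 3/16)
(y(4) + J)² = (3/16 + 216)² = (3459/16)² = 11964681/256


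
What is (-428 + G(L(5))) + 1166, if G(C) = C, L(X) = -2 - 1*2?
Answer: 734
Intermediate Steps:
L(X) = -4 (L(X) = -2 - 2 = -4)
(-428 + G(L(5))) + 1166 = (-428 - 4) + 1166 = -432 + 1166 = 734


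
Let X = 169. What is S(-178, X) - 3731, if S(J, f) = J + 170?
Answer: -3739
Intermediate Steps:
S(J, f) = 170 + J
S(-178, X) - 3731 = (170 - 178) - 3731 = -8 - 3731 = -3739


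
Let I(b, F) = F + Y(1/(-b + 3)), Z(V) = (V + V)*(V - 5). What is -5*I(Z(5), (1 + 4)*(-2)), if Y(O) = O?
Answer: 145/3 ≈ 48.333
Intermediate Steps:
Z(V) = 2*V*(-5 + V) (Z(V) = (2*V)*(-5 + V) = 2*V*(-5 + V))
I(b, F) = F + 1/(3 - b) (I(b, F) = F + 1/(-b + 3) = F + 1/(3 - b))
-5*I(Z(5), (1 + 4)*(-2)) = -5*(-1 + ((1 + 4)*(-2))*(-3 + 2*5*(-5 + 5)))/(-3 + 2*5*(-5 + 5)) = -5*(-1 + (5*(-2))*(-3 + 2*5*0))/(-3 + 2*5*0) = -5*(-1 - 10*(-3 + 0))/(-3 + 0) = -5*(-1 - 10*(-3))/(-3) = -(-5)*(-1 + 30)/3 = -(-5)*29/3 = -5*(-29/3) = 145/3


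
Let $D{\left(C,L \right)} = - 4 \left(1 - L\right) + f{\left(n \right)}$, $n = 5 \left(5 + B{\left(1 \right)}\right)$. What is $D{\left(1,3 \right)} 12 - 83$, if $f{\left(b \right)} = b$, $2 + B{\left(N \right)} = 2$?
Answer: $313$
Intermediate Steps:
$B{\left(N \right)} = 0$ ($B{\left(N \right)} = -2 + 2 = 0$)
$n = 25$ ($n = 5 \left(5 + 0\right) = 5 \cdot 5 = 25$)
$D{\left(C,L \right)} = 21 + 4 L$ ($D{\left(C,L \right)} = - 4 \left(1 - L\right) + 25 = \left(-4 + 4 L\right) + 25 = 21 + 4 L$)
$D{\left(1,3 \right)} 12 - 83 = \left(21 + 4 \cdot 3\right) 12 - 83 = \left(21 + 12\right) 12 - 83 = 33 \cdot 12 - 83 = 396 - 83 = 313$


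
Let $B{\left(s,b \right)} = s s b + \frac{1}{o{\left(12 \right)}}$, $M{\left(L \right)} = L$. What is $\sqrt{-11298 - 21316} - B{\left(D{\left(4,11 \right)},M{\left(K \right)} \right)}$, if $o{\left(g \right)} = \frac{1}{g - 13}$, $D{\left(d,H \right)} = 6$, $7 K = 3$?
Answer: $- \frac{101}{7} + i \sqrt{32614} \approx -14.429 + 180.59 i$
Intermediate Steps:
$K = \frac{3}{7}$ ($K = \frac{1}{7} \cdot 3 = \frac{3}{7} \approx 0.42857$)
$o{\left(g \right)} = \frac{1}{-13 + g}$
$B{\left(s,b \right)} = -1 + b s^{2}$ ($B{\left(s,b \right)} = s s b + \frac{1}{\frac{1}{-13 + 12}} = s^{2} b + \frac{1}{\frac{1}{-1}} = b s^{2} + \frac{1}{-1} = b s^{2} - 1 = -1 + b s^{2}$)
$\sqrt{-11298 - 21316} - B{\left(D{\left(4,11 \right)},M{\left(K \right)} \right)} = \sqrt{-11298 - 21316} - \left(-1 + \frac{3 \cdot 6^{2}}{7}\right) = \sqrt{-32614} - \left(-1 + \frac{3}{7} \cdot 36\right) = i \sqrt{32614} - \left(-1 + \frac{108}{7}\right) = i \sqrt{32614} - \frac{101}{7} = - \frac{101}{7} + i \sqrt{32614}$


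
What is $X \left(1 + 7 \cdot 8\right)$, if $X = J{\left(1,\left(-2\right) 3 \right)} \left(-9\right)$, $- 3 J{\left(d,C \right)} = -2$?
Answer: $-342$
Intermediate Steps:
$J{\left(d,C \right)} = \frac{2}{3}$ ($J{\left(d,C \right)} = \left(- \frac{1}{3}\right) \left(-2\right) = \frac{2}{3}$)
$X = -6$ ($X = \frac{2}{3} \left(-9\right) = -6$)
$X \left(1 + 7 \cdot 8\right) = - 6 \left(1 + 7 \cdot 8\right) = - 6 \left(1 + 56\right) = \left(-6\right) 57 = -342$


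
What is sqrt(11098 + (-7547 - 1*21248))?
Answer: I*sqrt(17697) ≈ 133.03*I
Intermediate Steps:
sqrt(11098 + (-7547 - 1*21248)) = sqrt(11098 + (-7547 - 21248)) = sqrt(11098 - 28795) = sqrt(-17697) = I*sqrt(17697)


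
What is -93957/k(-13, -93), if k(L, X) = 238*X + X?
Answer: 31319/7409 ≈ 4.2272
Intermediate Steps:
k(L, X) = 239*X
-93957/k(-13, -93) = -93957/(239*(-93)) = -93957/(-22227) = -93957*(-1/22227) = 31319/7409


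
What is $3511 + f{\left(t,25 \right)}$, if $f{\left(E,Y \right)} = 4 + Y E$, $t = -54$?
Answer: $2165$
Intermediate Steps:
$f{\left(E,Y \right)} = 4 + E Y$
$3511 + f{\left(t,25 \right)} = 3511 + \left(4 - 1350\right) = 3511 - 1346 = 2165$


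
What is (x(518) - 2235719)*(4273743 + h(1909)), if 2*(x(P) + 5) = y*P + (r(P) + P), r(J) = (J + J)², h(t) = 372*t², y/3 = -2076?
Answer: -4503963909837975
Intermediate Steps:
y = -6228 (y = 3*(-2076) = -6228)
r(J) = 4*J² (r(J) = (2*J)² = 4*J²)
x(P) = -5 + 2*P² - 6227*P/2 (x(P) = -5 + (-6228*P + (4*P² + P))/2 = -5 + (-6228*P + (P + 4*P²))/2 = -5 + (-6227*P + 4*P²)/2 = -5 + (2*P² - 6227*P/2) = -5 + 2*P² - 6227*P/2)
(x(518) - 2235719)*(4273743 + h(1909)) = ((-5 + 2*518² - 6227/2*518) - 2235719)*(4273743 + 372*1909²) = ((-5 + 2*268324 - 1612793) - 2235719)*(4273743 + 372*3644281) = ((-5 + 536648 - 1612793) - 2235719)*(4273743 + 1355672532) = (-1076150 - 2235719)*1359946275 = -3311869*1359946275 = -4503963909837975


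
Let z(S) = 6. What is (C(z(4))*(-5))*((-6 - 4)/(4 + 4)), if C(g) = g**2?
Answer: 225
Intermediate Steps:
(C(z(4))*(-5))*((-6 - 4)/(4 + 4)) = (6**2*(-5))*((-6 - 4)/(4 + 4)) = (36*(-5))*(-10/8) = -(-1800)/8 = -180*(-5/4) = 225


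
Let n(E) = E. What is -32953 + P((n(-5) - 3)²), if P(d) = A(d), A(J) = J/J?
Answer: -32952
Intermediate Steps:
A(J) = 1
P(d) = 1
-32953 + P((n(-5) - 3)²) = -32953 + 1 = -32952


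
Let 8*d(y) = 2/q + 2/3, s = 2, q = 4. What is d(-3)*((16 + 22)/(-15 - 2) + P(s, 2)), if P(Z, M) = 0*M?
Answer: -133/408 ≈ -0.32598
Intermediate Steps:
d(y) = 7/48 (d(y) = (2/4 + 2/3)/8 = (2*(1/4) + 2*(1/3))/8 = (1/2 + 2/3)/8 = (1/8)*(7/6) = 7/48)
P(Z, M) = 0
d(-3)*((16 + 22)/(-15 - 2) + P(s, 2)) = 7*((16 + 22)/(-15 - 2) + 0)/48 = 7*(38/(-17) + 0)/48 = 7*(38*(-1/17) + 0)/48 = 7*(-38/17 + 0)/48 = (7/48)*(-38/17) = -133/408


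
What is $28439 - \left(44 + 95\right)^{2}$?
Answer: $9118$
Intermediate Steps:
$28439 - \left(44 + 95\right)^{2} = 28439 - 139^{2} = 28439 - 19321 = 9118$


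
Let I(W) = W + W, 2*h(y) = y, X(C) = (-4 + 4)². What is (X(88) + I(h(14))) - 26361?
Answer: -26347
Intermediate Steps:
X(C) = 0 (X(C) = 0² = 0)
h(y) = y/2
I(W) = 2*W
(X(88) + I(h(14))) - 26361 = (0 + 2*((½)*14)) - 26361 = (0 + 2*7) - 26361 = (0 + 14) - 26361 = 14 - 26361 = -26347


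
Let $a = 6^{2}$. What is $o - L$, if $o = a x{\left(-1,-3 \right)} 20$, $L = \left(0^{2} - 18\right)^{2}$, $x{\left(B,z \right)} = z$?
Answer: $-2484$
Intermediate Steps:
$a = 36$
$L = 324$ ($L = \left(0 - 18\right)^{2} = \left(-18\right)^{2} = 324$)
$o = -2160$ ($o = 36 \left(-3\right) 20 = \left(-108\right) 20 = -2160$)
$o - L = -2160 - 324 = -2484$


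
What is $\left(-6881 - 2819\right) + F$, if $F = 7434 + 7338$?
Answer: $5072$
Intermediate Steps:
$F = 14772$
$\left(-6881 - 2819\right) + F = \left(-6881 - 2819\right) + 14772 = -9700 + 14772 = 5072$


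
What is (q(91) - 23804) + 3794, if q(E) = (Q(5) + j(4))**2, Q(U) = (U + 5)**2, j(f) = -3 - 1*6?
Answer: -11729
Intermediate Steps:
j(f) = -9 (j(f) = -3 - 6 = -9)
Q(U) = (5 + U)**2
q(E) = 8281 (q(E) = ((5 + 5)**2 - 9)**2 = (10**2 - 9)**2 = (100 - 9)**2 = 91**2 = 8281)
(q(91) - 23804) + 3794 = (8281 - 23804) + 3794 = -15523 + 3794 = -11729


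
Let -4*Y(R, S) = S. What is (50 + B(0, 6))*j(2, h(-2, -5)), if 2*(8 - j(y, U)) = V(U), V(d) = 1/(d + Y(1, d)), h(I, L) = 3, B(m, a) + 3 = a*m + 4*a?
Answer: 4970/9 ≈ 552.22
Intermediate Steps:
B(m, a) = -3 + 4*a + a*m (B(m, a) = -3 + (a*m + 4*a) = -3 + (4*a + a*m) = -3 + 4*a + a*m)
Y(R, S) = -S/4
V(d) = 4/(3*d) (V(d) = 1/(d - d/4) = 1/(3*d/4) = 4/(3*d))
j(y, U) = 8 - 2/(3*U)
(50 + B(0, 6))*j(2, h(-2, -5)) = (50 + (-3 + 4*6 + 6*0))*(8 - ⅔/3) = (50 + (-3 + 24 + 0))*(8 - ⅔*⅓) = (50 + 21)*(8 - 2/9) = 71*(70/9) = 4970/9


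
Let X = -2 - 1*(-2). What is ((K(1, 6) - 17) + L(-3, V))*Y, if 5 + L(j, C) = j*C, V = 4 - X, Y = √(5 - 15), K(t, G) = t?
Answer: -33*I*√10 ≈ -104.36*I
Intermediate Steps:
Y = I*√10 (Y = √(-10) = I*√10 ≈ 3.1623*I)
X = 0 (X = -2 + 2 = 0)
V = 4 (V = 4 - 1*0 = 4 + 0 = 4)
L(j, C) = -5 + C*j (L(j, C) = -5 + j*C = -5 + C*j)
((K(1, 6) - 17) + L(-3, V))*Y = ((1 - 17) + (-5 + 4*(-3)))*(I*√10) = (-16 + (-5 - 12))*(I*√10) = (-16 - 17)*(I*√10) = -33*I*√10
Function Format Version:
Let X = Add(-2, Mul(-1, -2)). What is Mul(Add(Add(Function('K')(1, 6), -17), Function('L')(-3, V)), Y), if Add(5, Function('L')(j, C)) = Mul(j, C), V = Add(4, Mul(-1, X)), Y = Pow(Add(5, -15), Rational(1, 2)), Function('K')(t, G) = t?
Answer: Mul(-33, I, Pow(10, Rational(1, 2))) ≈ Mul(-104.36, I)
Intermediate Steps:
Y = Mul(I, Pow(10, Rational(1, 2))) (Y = Pow(-10, Rational(1, 2)) = Mul(I, Pow(10, Rational(1, 2))) ≈ Mul(3.1623, I))
X = 0 (X = Add(-2, 2) = 0)
V = 4 (V = Add(4, Mul(-1, 0)) = Add(4, 0) = 4)
Function('L')(j, C) = Add(-5, Mul(C, j)) (Function('L')(j, C) = Add(-5, Mul(j, C)) = Add(-5, Mul(C, j)))
Mul(Add(Add(Function('K')(1, 6), -17), Function('L')(-3, V)), Y) = Mul(Add(Add(1, -17), Add(-5, Mul(4, -3))), Mul(I, Pow(10, Rational(1, 2)))) = Mul(Add(-16, Add(-5, -12)), Mul(I, Pow(10, Rational(1, 2)))) = Mul(Add(-16, -17), Mul(I, Pow(10, Rational(1, 2)))) = Mul(-33, Mul(I, Pow(10, Rational(1, 2)))) = Mul(-33, I, Pow(10, Rational(1, 2)))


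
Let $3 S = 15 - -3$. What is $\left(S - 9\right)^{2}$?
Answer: $9$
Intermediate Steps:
$S = 6$ ($S = \frac{15 - -3}{3} = \frac{15 + 3}{3} = \frac{1}{3} \cdot 18 = 6$)
$\left(S - 9\right)^{2} = \left(6 - 9\right)^{2} = \left(-3\right)^{2} = 9$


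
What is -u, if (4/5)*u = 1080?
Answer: -1350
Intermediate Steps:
u = 1350 (u = (5/4)*1080 = 1350)
-u = -1*1350 = -1350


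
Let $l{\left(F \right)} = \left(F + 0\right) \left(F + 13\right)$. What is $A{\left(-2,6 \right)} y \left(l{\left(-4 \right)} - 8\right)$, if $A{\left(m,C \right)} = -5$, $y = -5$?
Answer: $-1100$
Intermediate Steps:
$l{\left(F \right)} = F \left(13 + F\right)$
$A{\left(-2,6 \right)} y \left(l{\left(-4 \right)} - 8\right) = \left(-5\right) \left(-5\right) \left(- 4 \left(13 - 4\right) - 8\right) = 25 \left(\left(-4\right) 9 - 8\right) = 25 \left(-36 - 8\right) = 25 \left(-44\right) = -1100$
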